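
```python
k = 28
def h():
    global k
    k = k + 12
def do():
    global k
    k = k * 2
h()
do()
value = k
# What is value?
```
80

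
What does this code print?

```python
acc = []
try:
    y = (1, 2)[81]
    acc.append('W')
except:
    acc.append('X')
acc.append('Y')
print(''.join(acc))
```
XY

Exception raised in try, caught by bare except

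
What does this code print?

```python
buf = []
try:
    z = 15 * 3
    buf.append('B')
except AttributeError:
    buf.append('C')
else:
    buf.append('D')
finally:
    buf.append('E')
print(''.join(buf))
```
BDE

else runs before finally when no exception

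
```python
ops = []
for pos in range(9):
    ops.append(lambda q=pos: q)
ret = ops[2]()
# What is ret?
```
2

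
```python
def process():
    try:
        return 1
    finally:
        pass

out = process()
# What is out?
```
1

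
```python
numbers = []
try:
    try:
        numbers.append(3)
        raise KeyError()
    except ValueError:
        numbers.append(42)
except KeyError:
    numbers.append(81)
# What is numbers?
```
[3, 81]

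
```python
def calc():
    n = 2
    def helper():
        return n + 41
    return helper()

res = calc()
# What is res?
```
43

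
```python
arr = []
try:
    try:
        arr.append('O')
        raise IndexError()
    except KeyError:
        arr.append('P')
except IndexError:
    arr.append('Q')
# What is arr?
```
['O', 'Q']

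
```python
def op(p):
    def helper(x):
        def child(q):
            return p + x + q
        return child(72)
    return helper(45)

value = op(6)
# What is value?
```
123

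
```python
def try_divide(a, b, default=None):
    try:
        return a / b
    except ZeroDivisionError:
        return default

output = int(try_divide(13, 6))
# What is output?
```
2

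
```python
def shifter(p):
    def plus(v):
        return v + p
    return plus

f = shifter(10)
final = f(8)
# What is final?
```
18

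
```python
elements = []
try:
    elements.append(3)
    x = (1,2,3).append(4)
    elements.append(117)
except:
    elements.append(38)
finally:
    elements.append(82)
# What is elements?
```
[3, 38, 82]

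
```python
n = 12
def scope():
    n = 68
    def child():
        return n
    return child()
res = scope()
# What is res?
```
68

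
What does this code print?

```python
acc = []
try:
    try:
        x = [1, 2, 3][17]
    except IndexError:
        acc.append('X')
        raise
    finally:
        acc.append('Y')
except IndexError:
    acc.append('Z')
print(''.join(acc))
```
XYZ

finally runs before re-raised exception propagates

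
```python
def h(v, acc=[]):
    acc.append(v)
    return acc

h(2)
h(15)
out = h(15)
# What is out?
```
[2, 15, 15]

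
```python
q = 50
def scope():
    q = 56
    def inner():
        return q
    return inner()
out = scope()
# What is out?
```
56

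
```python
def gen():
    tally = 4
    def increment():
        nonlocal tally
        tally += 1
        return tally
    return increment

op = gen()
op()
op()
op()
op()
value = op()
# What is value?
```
9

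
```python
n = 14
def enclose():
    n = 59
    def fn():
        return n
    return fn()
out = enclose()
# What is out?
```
59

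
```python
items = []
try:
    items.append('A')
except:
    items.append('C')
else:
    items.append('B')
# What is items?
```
['A', 'B']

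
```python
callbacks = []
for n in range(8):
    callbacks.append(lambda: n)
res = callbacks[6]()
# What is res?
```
7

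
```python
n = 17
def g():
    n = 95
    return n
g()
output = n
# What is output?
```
17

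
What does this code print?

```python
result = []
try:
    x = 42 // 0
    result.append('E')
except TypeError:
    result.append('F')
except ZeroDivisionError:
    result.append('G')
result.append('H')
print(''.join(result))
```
GH

ZeroDivisionError is caught by its specific handler, not TypeError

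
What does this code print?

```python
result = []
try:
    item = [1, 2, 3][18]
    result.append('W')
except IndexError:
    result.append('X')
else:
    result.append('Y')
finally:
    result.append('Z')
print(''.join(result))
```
XZ

Exception: except runs, else skipped, finally runs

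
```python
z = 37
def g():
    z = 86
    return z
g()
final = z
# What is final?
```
37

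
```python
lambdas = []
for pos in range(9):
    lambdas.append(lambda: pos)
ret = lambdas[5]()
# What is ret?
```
8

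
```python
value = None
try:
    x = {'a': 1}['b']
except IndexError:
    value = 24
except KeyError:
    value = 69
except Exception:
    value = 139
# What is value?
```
69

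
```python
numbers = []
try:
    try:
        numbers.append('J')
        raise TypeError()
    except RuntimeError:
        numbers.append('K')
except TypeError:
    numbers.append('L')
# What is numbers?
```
['J', 'L']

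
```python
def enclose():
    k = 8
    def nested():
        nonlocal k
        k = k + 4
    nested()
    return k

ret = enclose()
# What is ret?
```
12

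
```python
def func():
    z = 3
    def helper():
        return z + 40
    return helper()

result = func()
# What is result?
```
43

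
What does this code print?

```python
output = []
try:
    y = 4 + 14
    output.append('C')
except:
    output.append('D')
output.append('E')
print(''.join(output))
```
CE

No exception, try block completes normally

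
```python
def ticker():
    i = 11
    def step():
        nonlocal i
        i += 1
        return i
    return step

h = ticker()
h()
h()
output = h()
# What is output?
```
14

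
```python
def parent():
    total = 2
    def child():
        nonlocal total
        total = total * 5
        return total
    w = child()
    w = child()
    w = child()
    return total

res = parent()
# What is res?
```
250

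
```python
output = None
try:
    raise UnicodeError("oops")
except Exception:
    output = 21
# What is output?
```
21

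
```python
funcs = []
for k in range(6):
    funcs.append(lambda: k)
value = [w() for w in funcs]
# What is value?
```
[5, 5, 5, 5, 5, 5]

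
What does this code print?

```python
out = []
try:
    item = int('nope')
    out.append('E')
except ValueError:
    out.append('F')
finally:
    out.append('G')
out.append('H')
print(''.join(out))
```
FGH

finally always runs, even after exception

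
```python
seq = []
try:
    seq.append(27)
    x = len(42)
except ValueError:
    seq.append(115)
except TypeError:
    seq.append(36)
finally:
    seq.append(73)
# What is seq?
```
[27, 36, 73]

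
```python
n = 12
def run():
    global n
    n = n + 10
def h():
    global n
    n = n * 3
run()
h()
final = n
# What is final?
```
66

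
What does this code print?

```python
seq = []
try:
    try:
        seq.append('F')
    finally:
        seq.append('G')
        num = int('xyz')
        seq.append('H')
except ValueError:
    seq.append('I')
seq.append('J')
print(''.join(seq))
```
FGIJ

Exception in inner finally caught by outer except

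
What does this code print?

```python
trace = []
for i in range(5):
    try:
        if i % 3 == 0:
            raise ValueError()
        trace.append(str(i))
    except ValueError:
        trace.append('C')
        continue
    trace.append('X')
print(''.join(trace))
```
C1X2XC4X

continue in except skips rest of loop body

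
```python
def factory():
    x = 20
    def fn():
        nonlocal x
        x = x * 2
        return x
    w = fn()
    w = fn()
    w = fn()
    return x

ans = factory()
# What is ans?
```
160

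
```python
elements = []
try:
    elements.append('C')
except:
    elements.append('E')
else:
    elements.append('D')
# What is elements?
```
['C', 'D']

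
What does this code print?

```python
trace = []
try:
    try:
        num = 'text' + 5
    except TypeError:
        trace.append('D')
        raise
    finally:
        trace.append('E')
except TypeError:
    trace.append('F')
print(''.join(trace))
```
DEF

finally runs before re-raised exception propagates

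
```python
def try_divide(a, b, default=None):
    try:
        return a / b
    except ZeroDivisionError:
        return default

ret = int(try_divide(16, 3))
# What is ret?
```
5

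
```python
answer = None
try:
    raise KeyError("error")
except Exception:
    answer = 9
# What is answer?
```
9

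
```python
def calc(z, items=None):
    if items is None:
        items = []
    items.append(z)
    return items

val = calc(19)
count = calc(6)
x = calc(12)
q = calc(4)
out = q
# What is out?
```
[4]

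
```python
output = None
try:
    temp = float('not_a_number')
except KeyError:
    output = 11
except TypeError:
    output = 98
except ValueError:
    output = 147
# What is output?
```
147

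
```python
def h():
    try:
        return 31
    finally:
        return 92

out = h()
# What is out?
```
92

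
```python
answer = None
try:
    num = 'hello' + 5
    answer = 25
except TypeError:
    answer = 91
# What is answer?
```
91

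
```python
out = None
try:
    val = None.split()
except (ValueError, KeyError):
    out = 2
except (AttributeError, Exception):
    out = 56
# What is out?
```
56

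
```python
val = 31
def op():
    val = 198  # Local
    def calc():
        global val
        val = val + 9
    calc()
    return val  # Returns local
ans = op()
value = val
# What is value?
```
40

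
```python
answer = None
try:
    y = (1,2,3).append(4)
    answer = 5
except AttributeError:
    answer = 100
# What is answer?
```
100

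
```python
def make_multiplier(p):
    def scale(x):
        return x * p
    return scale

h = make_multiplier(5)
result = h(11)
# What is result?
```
55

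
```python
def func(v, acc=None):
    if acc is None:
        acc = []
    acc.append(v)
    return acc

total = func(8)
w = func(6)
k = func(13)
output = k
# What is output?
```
[13]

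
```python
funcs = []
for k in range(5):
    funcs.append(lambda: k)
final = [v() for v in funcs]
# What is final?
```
[4, 4, 4, 4, 4]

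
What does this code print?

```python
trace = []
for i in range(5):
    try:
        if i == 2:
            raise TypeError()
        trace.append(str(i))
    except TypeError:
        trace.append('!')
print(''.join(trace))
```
01!34

Exception on i=2 caught, loop continues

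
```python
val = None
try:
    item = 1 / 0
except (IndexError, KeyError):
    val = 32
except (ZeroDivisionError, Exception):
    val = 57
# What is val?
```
57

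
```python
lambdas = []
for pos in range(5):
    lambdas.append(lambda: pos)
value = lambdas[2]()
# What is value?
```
4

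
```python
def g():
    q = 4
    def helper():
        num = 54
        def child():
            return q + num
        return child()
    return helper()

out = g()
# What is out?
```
58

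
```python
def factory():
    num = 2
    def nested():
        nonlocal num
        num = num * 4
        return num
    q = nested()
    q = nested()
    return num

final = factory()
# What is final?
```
32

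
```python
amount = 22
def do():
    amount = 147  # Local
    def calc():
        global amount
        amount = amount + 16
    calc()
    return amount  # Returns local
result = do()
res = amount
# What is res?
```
38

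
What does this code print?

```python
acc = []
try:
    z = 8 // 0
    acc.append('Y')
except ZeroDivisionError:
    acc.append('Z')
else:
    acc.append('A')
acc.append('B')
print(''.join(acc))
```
ZB

else block skipped when exception is caught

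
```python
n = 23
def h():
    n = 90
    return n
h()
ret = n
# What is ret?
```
23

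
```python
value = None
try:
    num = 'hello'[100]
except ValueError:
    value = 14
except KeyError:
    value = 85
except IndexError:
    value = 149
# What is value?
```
149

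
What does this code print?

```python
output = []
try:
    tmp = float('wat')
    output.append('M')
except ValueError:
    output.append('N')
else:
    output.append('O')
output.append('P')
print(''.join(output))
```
NP

else block skipped when exception is caught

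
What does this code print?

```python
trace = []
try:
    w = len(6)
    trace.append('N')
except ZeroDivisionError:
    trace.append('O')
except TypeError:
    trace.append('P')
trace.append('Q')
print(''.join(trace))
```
PQ

TypeError is caught by its specific handler, not ZeroDivisionError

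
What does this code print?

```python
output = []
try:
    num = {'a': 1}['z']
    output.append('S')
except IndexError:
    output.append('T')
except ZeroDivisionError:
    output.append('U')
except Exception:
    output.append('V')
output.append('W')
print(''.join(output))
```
VW

KeyError not specifically caught, falls to Exception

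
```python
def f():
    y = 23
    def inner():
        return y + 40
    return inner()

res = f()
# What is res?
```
63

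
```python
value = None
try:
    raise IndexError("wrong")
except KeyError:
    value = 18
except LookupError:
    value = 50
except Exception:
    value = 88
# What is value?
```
50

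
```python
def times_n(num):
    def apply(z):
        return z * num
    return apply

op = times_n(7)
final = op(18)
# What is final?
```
126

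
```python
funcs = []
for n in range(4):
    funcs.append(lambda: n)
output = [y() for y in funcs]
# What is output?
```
[3, 3, 3, 3]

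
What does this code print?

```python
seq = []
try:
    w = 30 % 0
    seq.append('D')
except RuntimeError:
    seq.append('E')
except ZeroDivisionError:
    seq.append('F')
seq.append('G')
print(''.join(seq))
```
FG

ZeroDivisionError is caught by its specific handler, not RuntimeError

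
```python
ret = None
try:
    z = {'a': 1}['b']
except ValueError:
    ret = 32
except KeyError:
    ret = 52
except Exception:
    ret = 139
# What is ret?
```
52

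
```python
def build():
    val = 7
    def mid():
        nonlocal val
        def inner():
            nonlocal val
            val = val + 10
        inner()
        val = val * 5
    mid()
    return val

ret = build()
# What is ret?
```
85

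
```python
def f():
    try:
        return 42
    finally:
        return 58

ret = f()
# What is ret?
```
58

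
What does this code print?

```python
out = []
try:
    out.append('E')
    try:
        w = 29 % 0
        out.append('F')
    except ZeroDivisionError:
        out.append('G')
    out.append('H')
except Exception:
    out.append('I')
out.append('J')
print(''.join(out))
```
EGHJ

Inner exception caught by inner handler, outer continues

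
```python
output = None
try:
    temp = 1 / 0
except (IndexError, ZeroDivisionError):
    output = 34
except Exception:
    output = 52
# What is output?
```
34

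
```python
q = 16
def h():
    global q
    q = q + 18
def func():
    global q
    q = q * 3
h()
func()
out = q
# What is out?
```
102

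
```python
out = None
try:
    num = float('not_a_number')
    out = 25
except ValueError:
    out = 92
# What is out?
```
92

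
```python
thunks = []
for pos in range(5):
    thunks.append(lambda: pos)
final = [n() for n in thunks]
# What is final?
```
[4, 4, 4, 4, 4]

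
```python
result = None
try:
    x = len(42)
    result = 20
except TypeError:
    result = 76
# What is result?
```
76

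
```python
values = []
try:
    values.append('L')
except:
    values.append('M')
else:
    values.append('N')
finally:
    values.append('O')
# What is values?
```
['L', 'N', 'O']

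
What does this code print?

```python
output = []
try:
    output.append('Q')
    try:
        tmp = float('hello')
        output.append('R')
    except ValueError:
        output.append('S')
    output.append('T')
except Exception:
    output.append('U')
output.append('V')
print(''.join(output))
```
QSTV

Inner exception caught by inner handler, outer continues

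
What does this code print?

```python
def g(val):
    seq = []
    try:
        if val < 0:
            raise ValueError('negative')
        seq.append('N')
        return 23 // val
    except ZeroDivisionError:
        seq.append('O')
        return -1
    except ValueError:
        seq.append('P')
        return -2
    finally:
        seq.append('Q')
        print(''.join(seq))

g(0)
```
NOQ

val=0 causes ZeroDivisionError, caught, finally prints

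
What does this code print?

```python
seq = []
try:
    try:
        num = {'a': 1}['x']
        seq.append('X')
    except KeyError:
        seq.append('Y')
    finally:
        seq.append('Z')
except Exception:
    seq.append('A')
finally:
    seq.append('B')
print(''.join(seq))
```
YZB

Both finally blocks run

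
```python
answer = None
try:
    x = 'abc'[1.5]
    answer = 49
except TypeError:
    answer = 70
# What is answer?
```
70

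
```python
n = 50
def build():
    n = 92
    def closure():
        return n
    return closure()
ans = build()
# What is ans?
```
92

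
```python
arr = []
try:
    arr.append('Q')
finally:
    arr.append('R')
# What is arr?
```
['Q', 'R']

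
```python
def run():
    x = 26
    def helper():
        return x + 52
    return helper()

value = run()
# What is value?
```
78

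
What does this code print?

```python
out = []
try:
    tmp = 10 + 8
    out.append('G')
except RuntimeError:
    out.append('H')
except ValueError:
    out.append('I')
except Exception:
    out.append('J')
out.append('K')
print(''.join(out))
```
GK

No exception, try block completes normally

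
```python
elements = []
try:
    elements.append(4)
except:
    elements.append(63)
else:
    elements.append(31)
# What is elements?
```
[4, 31]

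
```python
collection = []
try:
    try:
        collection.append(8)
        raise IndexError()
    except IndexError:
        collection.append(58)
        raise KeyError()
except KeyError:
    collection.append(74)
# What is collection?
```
[8, 58, 74]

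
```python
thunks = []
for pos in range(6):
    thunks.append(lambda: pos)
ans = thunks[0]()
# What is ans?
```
5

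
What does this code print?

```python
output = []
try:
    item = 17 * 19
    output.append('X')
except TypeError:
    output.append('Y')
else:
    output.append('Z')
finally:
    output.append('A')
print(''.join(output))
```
XZA

else runs before finally when no exception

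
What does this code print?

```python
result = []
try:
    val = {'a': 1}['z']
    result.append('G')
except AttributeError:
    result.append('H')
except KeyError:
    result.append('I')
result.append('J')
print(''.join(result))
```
IJ

KeyError is caught by its specific handler, not AttributeError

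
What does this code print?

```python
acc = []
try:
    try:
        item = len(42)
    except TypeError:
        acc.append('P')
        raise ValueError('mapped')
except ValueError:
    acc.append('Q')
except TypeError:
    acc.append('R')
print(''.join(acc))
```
PQ

New ValueError raised, caught by outer ValueError handler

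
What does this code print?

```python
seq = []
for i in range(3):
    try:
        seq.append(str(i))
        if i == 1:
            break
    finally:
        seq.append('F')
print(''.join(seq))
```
0F1F

finally runs even when breaking out of loop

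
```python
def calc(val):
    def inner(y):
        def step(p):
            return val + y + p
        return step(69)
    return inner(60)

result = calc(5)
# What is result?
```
134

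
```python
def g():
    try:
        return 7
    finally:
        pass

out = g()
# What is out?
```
7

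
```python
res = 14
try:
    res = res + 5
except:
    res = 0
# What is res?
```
19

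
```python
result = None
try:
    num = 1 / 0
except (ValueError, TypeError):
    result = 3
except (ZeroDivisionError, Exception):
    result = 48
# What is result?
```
48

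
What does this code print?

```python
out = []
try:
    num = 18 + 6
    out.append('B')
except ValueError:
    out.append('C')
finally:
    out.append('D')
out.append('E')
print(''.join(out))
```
BDE

finally runs after normal execution too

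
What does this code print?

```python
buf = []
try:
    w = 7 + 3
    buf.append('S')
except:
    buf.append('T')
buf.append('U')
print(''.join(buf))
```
SU

No exception, try block completes normally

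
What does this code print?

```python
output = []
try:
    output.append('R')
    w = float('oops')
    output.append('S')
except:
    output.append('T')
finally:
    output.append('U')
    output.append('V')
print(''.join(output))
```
RTUV

Code before exception runs, then except, then all of finally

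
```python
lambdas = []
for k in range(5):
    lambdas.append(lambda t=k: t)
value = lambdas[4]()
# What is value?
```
4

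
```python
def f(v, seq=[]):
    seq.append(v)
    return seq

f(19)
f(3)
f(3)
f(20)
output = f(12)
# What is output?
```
[19, 3, 3, 20, 12]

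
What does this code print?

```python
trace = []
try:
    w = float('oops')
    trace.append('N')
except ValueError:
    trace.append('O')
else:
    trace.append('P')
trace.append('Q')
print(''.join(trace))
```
OQ

else block skipped when exception is caught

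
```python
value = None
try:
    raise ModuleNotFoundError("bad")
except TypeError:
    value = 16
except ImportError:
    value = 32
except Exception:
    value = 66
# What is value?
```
32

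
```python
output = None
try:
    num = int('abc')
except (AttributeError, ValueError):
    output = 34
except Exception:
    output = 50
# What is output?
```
34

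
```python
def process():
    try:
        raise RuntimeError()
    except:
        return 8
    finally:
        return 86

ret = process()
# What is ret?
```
86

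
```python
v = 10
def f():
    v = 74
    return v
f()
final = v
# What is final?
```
10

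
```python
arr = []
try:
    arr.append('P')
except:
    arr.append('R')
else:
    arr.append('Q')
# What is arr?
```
['P', 'Q']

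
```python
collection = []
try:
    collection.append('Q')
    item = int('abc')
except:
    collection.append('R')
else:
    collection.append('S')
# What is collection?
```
['Q', 'R']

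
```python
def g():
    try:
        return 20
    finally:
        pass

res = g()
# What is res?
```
20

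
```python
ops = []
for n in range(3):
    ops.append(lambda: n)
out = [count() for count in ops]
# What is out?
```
[2, 2, 2]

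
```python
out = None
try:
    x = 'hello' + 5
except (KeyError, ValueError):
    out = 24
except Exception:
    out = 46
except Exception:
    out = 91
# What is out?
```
46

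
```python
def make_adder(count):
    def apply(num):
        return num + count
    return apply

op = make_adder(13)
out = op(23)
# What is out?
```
36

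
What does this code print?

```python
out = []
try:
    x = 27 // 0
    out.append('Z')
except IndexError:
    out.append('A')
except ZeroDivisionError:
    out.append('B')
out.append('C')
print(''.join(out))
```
BC

ZeroDivisionError is caught by its specific handler, not IndexError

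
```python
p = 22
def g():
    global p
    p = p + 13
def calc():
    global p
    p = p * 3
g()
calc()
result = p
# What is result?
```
105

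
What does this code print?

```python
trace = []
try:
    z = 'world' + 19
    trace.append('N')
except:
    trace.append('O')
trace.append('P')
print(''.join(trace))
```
OP

Exception raised in try, caught by bare except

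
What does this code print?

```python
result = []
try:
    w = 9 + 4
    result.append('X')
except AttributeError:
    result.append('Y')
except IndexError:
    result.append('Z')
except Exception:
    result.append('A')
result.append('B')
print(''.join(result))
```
XB

No exception, try block completes normally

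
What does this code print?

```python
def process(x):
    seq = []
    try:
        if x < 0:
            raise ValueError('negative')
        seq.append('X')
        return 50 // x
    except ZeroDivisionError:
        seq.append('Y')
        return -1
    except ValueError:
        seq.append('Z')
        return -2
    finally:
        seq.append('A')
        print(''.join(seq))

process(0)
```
XYA

x=0 causes ZeroDivisionError, caught, finally prints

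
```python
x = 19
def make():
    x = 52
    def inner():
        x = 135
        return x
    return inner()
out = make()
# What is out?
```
135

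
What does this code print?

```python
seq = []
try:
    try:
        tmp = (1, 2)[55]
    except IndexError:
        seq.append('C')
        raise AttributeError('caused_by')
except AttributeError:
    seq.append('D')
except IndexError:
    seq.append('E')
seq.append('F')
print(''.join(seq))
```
CDF

AttributeError raised and caught, original IndexError not re-raised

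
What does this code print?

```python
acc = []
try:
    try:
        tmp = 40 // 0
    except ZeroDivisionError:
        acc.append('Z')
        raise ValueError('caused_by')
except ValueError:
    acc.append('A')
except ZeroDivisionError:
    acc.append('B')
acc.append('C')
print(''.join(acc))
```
ZAC

ValueError raised and caught, original ZeroDivisionError not re-raised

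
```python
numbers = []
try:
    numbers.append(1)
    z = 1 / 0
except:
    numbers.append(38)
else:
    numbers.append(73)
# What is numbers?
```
[1, 38]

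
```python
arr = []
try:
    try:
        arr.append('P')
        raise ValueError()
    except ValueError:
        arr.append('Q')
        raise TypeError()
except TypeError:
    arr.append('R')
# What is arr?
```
['P', 'Q', 'R']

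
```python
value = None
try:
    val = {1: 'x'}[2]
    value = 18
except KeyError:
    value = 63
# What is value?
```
63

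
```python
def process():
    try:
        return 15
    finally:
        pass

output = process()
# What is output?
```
15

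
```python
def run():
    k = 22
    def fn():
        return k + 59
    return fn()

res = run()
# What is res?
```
81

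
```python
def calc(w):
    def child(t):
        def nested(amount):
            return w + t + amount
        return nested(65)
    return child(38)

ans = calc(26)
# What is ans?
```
129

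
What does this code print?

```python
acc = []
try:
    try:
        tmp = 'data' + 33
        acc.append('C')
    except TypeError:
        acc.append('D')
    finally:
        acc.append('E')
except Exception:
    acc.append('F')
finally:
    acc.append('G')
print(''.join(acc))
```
DEG

Both finally blocks run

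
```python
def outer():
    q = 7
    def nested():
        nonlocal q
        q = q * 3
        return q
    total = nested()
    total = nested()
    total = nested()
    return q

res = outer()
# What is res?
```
189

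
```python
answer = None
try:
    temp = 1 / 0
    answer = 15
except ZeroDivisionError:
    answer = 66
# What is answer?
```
66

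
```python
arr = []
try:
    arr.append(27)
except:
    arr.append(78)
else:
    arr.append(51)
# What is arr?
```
[27, 51]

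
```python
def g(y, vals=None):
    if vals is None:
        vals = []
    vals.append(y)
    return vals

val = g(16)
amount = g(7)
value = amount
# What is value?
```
[7]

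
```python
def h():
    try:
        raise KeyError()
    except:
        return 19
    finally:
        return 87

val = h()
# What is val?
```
87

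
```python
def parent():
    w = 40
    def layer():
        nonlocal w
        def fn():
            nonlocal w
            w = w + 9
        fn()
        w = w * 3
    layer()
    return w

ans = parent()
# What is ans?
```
147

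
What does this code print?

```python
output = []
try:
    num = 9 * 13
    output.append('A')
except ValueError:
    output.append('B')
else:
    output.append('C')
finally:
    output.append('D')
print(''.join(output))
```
ACD

else runs before finally when no exception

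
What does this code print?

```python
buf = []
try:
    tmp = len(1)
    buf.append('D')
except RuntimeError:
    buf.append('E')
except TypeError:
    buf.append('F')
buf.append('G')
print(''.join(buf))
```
FG

TypeError is caught by its specific handler, not RuntimeError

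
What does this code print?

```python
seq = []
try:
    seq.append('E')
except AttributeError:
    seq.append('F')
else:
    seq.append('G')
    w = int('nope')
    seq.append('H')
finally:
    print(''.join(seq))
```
EG

Try succeeds, else appends 'G', ValueError in else is uncaught, finally prints before exception propagates ('H' never appended)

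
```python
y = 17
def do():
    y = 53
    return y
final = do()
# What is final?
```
53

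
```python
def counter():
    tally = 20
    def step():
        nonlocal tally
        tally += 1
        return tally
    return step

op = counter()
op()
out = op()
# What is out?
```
22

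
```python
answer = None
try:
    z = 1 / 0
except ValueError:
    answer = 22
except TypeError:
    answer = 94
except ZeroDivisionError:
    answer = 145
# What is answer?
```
145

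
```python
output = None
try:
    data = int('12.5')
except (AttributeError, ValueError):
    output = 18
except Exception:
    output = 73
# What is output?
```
18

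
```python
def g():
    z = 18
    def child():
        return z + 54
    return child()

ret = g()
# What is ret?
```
72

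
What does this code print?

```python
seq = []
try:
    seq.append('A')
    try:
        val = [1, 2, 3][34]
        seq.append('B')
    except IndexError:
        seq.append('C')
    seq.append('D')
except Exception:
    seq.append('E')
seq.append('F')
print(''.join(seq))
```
ACDF

Inner exception caught by inner handler, outer continues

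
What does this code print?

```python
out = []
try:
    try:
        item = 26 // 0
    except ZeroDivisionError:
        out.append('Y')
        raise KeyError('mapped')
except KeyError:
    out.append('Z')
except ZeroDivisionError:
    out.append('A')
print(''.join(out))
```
YZ

New KeyError raised, caught by outer KeyError handler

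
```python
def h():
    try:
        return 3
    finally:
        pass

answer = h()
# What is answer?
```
3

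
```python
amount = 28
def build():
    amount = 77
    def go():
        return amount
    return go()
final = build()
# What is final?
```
77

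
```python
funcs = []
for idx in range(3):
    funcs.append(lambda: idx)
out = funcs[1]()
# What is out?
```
2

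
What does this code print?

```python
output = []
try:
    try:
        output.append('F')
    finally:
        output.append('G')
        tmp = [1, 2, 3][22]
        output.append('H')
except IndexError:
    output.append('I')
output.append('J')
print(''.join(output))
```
FGIJ

Exception in inner finally caught by outer except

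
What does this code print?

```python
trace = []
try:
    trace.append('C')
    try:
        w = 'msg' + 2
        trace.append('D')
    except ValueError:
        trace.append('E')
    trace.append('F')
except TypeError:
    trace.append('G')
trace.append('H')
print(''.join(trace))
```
CGH

Inner handler doesn't match, propagates to outer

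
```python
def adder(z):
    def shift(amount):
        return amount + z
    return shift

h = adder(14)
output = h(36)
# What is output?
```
50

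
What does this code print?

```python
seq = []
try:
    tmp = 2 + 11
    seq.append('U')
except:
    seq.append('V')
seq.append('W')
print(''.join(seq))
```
UW

No exception, try block completes normally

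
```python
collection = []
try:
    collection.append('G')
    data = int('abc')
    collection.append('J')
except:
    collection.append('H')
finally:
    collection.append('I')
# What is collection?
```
['G', 'H', 'I']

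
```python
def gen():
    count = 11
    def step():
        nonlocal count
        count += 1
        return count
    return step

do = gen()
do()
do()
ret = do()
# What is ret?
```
14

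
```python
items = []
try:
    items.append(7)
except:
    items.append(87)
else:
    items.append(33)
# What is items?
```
[7, 33]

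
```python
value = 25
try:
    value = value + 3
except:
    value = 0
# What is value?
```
28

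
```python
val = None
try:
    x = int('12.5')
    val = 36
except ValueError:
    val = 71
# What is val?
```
71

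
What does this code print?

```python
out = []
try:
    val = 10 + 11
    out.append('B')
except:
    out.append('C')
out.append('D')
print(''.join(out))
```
BD

No exception, try block completes normally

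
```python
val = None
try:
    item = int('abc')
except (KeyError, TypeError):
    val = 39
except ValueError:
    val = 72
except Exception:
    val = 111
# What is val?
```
72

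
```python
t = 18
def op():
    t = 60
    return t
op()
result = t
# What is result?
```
18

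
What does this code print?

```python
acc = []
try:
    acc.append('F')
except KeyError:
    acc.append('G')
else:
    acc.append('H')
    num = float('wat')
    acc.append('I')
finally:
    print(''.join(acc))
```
FH

Try succeeds, else appends 'H', ValueError in else is uncaught, finally prints before exception propagates ('I' never appended)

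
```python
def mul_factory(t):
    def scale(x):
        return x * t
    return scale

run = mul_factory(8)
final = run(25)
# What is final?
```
200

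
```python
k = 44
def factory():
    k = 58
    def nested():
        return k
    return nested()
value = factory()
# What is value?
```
58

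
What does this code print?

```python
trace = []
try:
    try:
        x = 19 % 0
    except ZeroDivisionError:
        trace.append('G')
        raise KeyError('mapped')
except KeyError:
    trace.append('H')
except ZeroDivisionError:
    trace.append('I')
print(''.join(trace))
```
GH

New KeyError raised, caught by outer KeyError handler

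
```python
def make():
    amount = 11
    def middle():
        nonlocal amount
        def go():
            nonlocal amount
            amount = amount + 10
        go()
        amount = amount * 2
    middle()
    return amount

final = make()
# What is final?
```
42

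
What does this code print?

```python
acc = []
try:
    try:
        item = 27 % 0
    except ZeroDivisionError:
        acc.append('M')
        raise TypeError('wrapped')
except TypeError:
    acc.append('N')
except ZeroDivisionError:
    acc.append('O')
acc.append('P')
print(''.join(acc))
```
MNP

TypeError raised and caught, original ZeroDivisionError not re-raised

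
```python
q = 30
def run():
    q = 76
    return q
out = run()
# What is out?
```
76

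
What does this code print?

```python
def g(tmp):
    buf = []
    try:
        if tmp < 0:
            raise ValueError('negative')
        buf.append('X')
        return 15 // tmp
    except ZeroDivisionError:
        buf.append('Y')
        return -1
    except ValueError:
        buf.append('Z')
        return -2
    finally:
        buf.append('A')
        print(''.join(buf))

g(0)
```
XYA

tmp=0 causes ZeroDivisionError, caught, finally prints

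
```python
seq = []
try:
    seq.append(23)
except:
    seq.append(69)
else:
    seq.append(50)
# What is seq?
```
[23, 50]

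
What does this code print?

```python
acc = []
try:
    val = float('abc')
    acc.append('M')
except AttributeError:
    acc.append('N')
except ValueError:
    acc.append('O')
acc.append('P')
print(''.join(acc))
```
OP

ValueError is caught by its specific handler, not AttributeError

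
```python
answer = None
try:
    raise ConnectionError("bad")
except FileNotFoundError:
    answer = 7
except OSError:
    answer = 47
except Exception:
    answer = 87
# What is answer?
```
47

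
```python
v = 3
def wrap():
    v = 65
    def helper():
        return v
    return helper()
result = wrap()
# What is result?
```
65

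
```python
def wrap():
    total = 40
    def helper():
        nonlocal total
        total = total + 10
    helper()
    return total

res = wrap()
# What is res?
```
50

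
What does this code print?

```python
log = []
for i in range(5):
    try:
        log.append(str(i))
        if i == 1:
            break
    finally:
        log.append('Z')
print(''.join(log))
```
0Z1Z

finally runs even when breaking out of loop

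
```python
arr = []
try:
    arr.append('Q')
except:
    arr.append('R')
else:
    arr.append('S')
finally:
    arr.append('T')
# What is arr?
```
['Q', 'S', 'T']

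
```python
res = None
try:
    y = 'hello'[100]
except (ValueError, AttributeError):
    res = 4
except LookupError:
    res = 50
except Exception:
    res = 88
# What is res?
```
50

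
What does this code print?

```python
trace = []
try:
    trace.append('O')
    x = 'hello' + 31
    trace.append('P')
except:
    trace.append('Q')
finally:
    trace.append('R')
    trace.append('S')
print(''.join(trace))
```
OQRS

Code before exception runs, then except, then all of finally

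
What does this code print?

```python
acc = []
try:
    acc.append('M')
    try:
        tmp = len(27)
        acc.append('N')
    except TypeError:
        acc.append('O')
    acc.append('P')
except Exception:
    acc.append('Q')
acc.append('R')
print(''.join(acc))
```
MOPR

Inner exception caught by inner handler, outer continues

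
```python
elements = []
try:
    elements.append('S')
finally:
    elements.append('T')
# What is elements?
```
['S', 'T']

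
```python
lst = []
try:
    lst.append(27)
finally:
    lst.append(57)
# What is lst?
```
[27, 57]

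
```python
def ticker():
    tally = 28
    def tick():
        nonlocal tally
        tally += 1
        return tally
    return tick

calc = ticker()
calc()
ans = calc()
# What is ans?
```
30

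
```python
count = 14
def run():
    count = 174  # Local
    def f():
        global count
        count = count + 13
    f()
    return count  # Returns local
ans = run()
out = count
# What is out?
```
27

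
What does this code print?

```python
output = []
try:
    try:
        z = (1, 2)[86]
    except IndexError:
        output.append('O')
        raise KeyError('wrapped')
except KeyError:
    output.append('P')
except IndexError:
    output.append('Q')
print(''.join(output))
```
OP

New KeyError raised, caught by outer KeyError handler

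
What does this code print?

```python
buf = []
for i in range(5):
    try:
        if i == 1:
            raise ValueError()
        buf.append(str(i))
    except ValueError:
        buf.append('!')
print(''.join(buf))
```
0!234

Exception on i=1 caught, loop continues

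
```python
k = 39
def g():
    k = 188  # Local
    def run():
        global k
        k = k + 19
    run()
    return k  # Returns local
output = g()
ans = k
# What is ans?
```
58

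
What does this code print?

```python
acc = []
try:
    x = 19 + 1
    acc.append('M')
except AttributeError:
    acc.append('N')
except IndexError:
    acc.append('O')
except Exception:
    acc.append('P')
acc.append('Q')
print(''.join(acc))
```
MQ

No exception, try block completes normally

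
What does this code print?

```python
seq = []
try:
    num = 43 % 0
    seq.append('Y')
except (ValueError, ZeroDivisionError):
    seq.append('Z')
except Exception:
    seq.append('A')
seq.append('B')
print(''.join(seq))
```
ZB

ZeroDivisionError matches tuple containing it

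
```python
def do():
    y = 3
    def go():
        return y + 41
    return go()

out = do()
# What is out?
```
44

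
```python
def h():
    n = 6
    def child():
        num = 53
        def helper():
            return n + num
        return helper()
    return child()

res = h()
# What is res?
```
59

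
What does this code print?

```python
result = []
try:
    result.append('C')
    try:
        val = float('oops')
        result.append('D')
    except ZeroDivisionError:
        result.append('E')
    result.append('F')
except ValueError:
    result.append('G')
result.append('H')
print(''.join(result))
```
CGH

Inner handler doesn't match, propagates to outer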